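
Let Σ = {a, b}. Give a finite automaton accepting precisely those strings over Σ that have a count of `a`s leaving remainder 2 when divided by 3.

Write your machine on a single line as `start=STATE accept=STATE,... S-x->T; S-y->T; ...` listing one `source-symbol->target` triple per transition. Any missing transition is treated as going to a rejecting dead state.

Keep the running count of `a`s modulo 3: each `a` advances along the cycle s0 → s1 → s2 → s0 while other symbols loop. Accept at s2.
A 3-state machine:
        a   b  
>  s0   s1  s0 
   s1   s2  s1 
 * s2   s0  s2 
(> = start, * = accepting)

start=s0; accept=s2; s0-a->s1; s0-b->s0; s1-a->s2; s1-b->s1; s2-a->s0; s2-b->s2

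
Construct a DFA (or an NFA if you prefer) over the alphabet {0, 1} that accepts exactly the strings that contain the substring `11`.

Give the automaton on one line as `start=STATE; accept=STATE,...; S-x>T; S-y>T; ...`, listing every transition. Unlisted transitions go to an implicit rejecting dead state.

start=A; accept=C; A-0>A; A-1>B; B-0>A; B-1>C; C-0>C; C-1>C

States A..B record the length of the longest prefix of `11` that matches the current input suffix. Reaching C means `11` has been seen, and we stay there forever. Accept from C.
A 3-state machine:
       0  1 
>  A   A  B 
   B   A  C 
 * C   C  C 
(> = start, * = accepting)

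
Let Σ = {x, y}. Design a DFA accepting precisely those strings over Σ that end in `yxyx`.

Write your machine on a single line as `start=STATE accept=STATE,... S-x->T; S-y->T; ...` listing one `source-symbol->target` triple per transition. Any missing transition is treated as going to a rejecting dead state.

start=A; accept=E; A-x->A; A-y->B; B-x->C; B-y->B; C-x->A; C-y->D; D-x->E; D-y->B; E-x->A; E-y->D

Let each state record the length of the longest suffix of the input read so far that is also a prefix of `yxyx`. B means the last symbol is `y`; C means the last 2 symbols are `yx`; D means the last 3 symbols are `yxy`; E means the last 4 symbols are `yxyx`. Accept only at E, where the string currently ends in `yxyx`.
5 states suffice.
       x  y 
>  A   A  B 
   B   C  B 
   C   A  D 
   D   E  B 
 * E   A  D 
(> = start, * = accepting)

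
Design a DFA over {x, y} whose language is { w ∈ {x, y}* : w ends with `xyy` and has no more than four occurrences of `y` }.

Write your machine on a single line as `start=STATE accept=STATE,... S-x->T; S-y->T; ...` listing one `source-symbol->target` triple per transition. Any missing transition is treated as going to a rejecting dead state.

Run two small machines in parallel and take their product. The first has 4 states tracking how much of the suffix `xyy` has currently been matched; the second has 6 states tracking the count of `y`s, saturating at 5. A product state is a pair (one from each), accepting exactly when both do.
A 21-state machine:
          x    y  
>  q0     q1   q2 
   q1     q1   q3 
   q2     q4   q5 
   q3     q4   q6 
   q4     q4   q7 
   q5     q8   q9 
 * q6     q8   q9 
   q7     q8  q10 
   q8     q8  q11 
   q9    q12  q13 
 * q10   q12  q13 
   q11   q12  q14 
   q12   q12  q15 
   q13   q16  q17 
 * q14   q16  q17 
   q15   q16  q18 
   q16   q16  q19 
   q17   q20  q17 
   q18   q20  q17 
   q19   q20  q18 
   q20   q20  q19 
(> = start, * = accepting)

start=q0; accept=q6,q10,q14; q0-x->q1; q0-y->q2; q1-x->q1; q1-y->q3; q2-x->q4; q2-y->q5; q3-x->q4; q3-y->q6; q4-x->q4; q4-y->q7; q5-x->q8; q5-y->q9; q6-x->q8; q6-y->q9; q7-x->q8; q7-y->q10; q8-x->q8; q8-y->q11; q9-x->q12; q9-y->q13; q10-x->q12; q10-y->q13; q11-x->q12; q11-y->q14; q12-x->q12; q12-y->q15; q13-x->q16; q13-y->q17; q14-x->q16; q14-y->q17; q15-x->q16; q15-y->q18; q16-x->q16; q16-y->q19; q17-x->q20; q17-y->q17; q18-x->q20; q18-y->q17; q19-x->q20; q19-y->q18; q20-x->q20; q20-y->q19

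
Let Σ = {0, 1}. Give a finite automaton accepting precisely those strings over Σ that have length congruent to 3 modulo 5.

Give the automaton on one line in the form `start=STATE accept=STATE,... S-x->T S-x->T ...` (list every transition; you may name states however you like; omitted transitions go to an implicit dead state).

start=A accept=D A-0->B A-1->B B-0->C B-1->C C-0->D C-1->D D-0->E D-1->E E-0->A E-1->A

Count input length modulo 5: every symbol advances one step around the cycle A → B → C → D → E → A. Accept at D.
A 5-state machine:
       0  1 
>  A   B  B 
   B   C  C 
   C   D  D 
 * D   E  E 
   E   A  A 
(> = start, * = accepting)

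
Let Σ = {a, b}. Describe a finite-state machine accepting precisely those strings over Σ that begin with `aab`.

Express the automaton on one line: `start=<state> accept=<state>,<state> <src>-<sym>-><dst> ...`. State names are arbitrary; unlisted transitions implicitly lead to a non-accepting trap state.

start=s0 accept=s3 s0-a->s1 s0-b->s4 s1-a->s2 s1-b->s4 s2-a->s4 s2-b->s3 s3-a->s3 s3-b->s3 s4-a->s4 s4-b->s4

Check the first 3 symbols one by one: s0 through s2 record how many have matched `aab` so far; any wrong symbol goes to the dead state s4. After all 3 match we enter the accepting sink s3.
A 5-state machine:
        a   b  
>  s0   s1  s4 
   s1   s2  s4 
   s2   s4  s3 
 * s3   s3  s3 
   s4   s4  s4 
(> = start, * = accepting)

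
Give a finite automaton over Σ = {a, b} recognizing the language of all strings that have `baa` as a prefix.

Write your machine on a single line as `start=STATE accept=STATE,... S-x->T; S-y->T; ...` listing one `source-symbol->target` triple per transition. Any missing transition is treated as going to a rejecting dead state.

start=s0; accept=s3; s0-a->s4; s0-b->s1; s1-a->s2; s1-b->s4; s2-a->s3; s2-b->s4; s3-a->s3; s3-b->s3; s4-a->s4; s4-b->s4

Check the first 3 symbols one by one: s0 through s2 record how many have matched `baa` so far; any wrong symbol goes to the dead state s4. After all 3 match we enter the accepting sink s3.
5 states suffice.
        a   b  
>  s0   s4  s1 
   s1   s2  s4 
   s2   s3  s4 
 * s3   s3  s3 
   s4   s4  s4 
(> = start, * = accepting)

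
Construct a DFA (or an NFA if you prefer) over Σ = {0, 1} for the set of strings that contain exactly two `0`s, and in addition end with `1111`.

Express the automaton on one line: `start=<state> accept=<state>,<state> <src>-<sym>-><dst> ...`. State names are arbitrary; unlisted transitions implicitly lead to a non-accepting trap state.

Handle the two conditions separately and then intersect. One (4 states) tracks the count of `0`s, saturating at 3; the other (5 states) tracks how much of the suffix `1111` has currently been matched. Each combined state is a pair, one component from each; accept when both components accept. After merging equivalent states the machine shrinks.
        0   1  
>  s0   s1  s0 
   s1   s2  s1 
   s2   s3  s4 
   s3   s3  s3 
   s4   s3  s5 
   s5   s3  s6 
   s6   s3  s7 
 * s7   s3  s7 
(> = start, * = accepting)

start=s0 accept=s7 s0-0->s1 s0-1->s0 s1-0->s2 s1-1->s1 s2-0->s3 s2-1->s4 s3-0->s3 s3-1->s3 s4-0->s3 s4-1->s5 s5-0->s3 s5-1->s6 s6-0->s3 s6-1->s7 s7-0->s3 s7-1->s7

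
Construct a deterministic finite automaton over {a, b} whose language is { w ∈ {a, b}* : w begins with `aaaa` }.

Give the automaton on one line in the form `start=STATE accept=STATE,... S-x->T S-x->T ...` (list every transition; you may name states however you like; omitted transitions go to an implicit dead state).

Walk along `aaaa` while the input agrees: from q0 take `a` to q1, and so on. Any deviation drops to the rejecting sink q5. Once q4 is reached the prefix is confirmed and every continuation is accepted.
With 6 states:
        a   b  
>  q0   q1  q5 
   q1   q2  q5 
   q2   q3  q5 
   q3   q4  q5 
 * q4   q4  q4 
   q5   q5  q5 
(> = start, * = accepting)

start=q0 accept=q4 q0-a->q1 q0-b->q5 q1-a->q2 q1-b->q5 q2-a->q3 q2-b->q5 q3-a->q4 q3-b->q5 q4-a->q4 q4-b->q4 q5-a->q5 q5-b->q5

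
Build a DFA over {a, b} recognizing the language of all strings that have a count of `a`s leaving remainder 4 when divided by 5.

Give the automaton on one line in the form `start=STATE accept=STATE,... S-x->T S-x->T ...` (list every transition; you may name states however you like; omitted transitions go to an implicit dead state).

start=S0 accept=S4 S0-a->S1 S0-b->S0 S1-a->S2 S1-b->S1 S2-a->S3 S2-b->S2 S3-a->S4 S3-b->S3 S4-a->S0 S4-b->S4

Keep the running count of `a`s modulo 5: each `a` advances along the cycle S0 → S1 → S2 → S3 → S4 → S0 while other symbols loop. Accept at S4.
        a   b  
>  S0   S1  S0 
   S1   S2  S1 
   S2   S3  S2 
   S3   S4  S3 
 * S4   S0  S4 
(> = start, * = accepting)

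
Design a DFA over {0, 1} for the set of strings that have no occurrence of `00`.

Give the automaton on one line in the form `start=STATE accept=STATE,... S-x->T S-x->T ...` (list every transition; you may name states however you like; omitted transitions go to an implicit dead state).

start=q0 accept=q0,q1 q0-0->q1 q0-1->q0 q1-0->q2 q1-1->q0 q2-0->q2 q2-1->q2

This is the complement of 'contains `00`'. Use the same substring-matching states — q0 through q2 holding how much of `00` has just been matched — but flip the accepting set: everything except the trap q2 accepts.
        0   1  
>* q0   q1  q0 
 * q1   q2  q0 
   q2   q2  q2 
(> = start, * = accepting)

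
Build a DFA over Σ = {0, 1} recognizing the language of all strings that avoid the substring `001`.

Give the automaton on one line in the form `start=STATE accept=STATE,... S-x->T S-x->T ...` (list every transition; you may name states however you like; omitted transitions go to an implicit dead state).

This is the complement of 'contains `001`'. Use the same substring-matching states — s0 through s3 holding how much of `001` has just been matched — but flip the accepting set: everything except the trap s3 accepts.
4 states suffice.
        0   1  
>* s0   s1  s0 
 * s1   s2  s0 
 * s2   s2  s3 
   s3   s3  s3 
(> = start, * = accepting)

start=s0 accept=s0,s1,s2 s0-0->s1 s0-1->s0 s1-0->s2 s1-1->s0 s2-0->s2 s2-1->s3 s3-0->s3 s3-1->s3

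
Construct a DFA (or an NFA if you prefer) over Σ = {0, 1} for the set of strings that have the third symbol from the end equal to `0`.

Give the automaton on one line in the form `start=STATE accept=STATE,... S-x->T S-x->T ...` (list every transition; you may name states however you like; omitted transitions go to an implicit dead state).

start=A accept=H,I,J,K A-0->B A-1->C B-0->D B-1->E C-0->F C-1->G D-0->H D-1->I E-0->J E-1->K F-0->L F-1->M G-0->N G-1->O H-0->H H-1->I I-0->J I-1->K J-0->L J-1->M K-0->N K-1->O L-0->H L-1->I M-0->J M-1->K N-0->L N-1->M O-0->N O-1->O

Because acceptance depends on a position counted from the end, the machine has to buffer the most recent 3 symbols. Make each state the string of the last up-to-3 symbols read; on input `x` shift the window left and append `x`. Accept when the buffered window has length 3 and begins with `0`.
A 15-state machine:
       0  1 
>  A   B  C 
   B   D  E 
   C   F  G 
   D   H  I 
   E   J  K 
   F   L  M 
   G   N  O 
 * H   H  I 
 * I   J  K 
 * J   L  M 
 * K   N  O 
   L   H  I 
   M   J  K 
   N   L  M 
   O   N  O 
(> = start, * = accepting)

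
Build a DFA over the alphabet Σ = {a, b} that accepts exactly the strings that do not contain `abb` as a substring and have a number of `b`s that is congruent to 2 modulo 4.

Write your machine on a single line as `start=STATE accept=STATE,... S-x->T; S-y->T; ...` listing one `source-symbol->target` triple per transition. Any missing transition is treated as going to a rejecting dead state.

start=s0; accept=s5,s7,s8; s0-a->s1; s0-b->s2; s1-a->s1; s1-b->s3; s2-a->s4; s2-b->s5; s3-a->s4; s3-b->s6; s4-a->s4; s4-b->s7; s5-a->s8; s5-b->s9; s6-a->s6; s6-b->s6; s7-a->s8; s7-b->s6; s8-a->s8; s8-b->s10; s9-a->s11; s9-b->s0; s10-a->s11; s10-b->s6; s11-a->s11; s11-b->s12; s12-a->s1; s12-b->s6

Run two small machines in parallel and take their product. The first has 4 states tracking partial matches of the forbidden pattern `abb`; the second has 4 states tracking the count of `b`s modulo 4. A product state is a pair (one from each), accepting exactly when both do. Minimizing collapses redundant product states.
          a    b  
>  s0     s1   s2 
   s1     s1   s3 
   s2     s4   s5 
   s3     s4   s6 
   s4     s4   s7 
 * s5     s8   s9 
   s6     s6   s6 
 * s7     s8   s6 
 * s8     s8  s10 
   s9    s11   s0 
   s10   s11   s6 
   s11   s11  s12 
   s12    s1   s6 
(> = start, * = accepting)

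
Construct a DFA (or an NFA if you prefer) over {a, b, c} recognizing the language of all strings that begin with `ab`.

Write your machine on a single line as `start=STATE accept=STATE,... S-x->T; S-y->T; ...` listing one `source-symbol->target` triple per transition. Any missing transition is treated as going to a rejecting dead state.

start=q0; accept=q2; q0-a->q1; q0-b->q3; q0-c->q3; q1-a->q3; q1-b->q2; q1-c->q3; q2-a->q2; q2-b->q2; q2-c->q2; q3-a->q3; q3-b->q3; q3-c->q3

Walk along `ab` while the input agrees: from q0 take `a` to q1, and so on. Any deviation drops to the rejecting sink q3. Once q2 is reached the prefix is confirmed and every continuation is accepted.
With 4 states:
        a   b   c  
>  q0   q1  q3  q3 
   q1   q3  q2  q3 
 * q2   q2  q2  q2 
   q3   q3  q3  q3 
(> = start, * = accepting)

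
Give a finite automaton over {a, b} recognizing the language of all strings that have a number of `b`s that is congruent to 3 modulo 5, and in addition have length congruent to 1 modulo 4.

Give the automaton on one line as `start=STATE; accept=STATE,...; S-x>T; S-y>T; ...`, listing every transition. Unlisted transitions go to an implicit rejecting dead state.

start=s0; accept=s15; s0-a>s1; s0-b>s2; s1-a>s3; s1-b>s4; s2-a>s4; s2-b>s5; s3-a>s6; s3-b>s7; s4-a>s7; s4-b>s8; s5-a>s8; s5-b>s9; s6-a>s0; s6-b>s10; s7-a>s10; s7-b>s11; s8-a>s11; s8-b>s12; s9-a>s12; s9-b>s13; s10-a>s2; s10-b>s14; s11-a>s14; s11-b>s15; s12-a>s15; s12-b>s16; s13-a>s16; s13-b>s1; s14-a>s5; s14-b>s17; s15-a>s17; s15-b>s18; s16-a>s18; s16-b>s3; s17-a>s9; s17-b>s19; s18-a>s19; s18-b>s6; s19-a>s13; s19-b>s0

Build one automaton per condition and run them in lockstep. One (5 states) tracks the count of `b`s modulo 5; the other (4 states) tracks the input length modulo 4. Each combined state is a pair, one component from each; accept when both components accept.
          a    b  
>  s0     s1   s2 
   s1     s3   s4 
   s2     s4   s5 
   s3     s6   s7 
   s4     s7   s8 
   s5     s8   s9 
   s6     s0  s10 
   s7    s10  s11 
   s8    s11  s12 
   s9    s12  s13 
   s10    s2  s14 
   s11   s14  s15 
   s12   s15  s16 
   s13   s16   s1 
   s14    s5  s17 
 * s15   s17  s18 
   s16   s18   s3 
   s17    s9  s19 
   s18   s19   s6 
   s19   s13   s0 
(> = start, * = accepting)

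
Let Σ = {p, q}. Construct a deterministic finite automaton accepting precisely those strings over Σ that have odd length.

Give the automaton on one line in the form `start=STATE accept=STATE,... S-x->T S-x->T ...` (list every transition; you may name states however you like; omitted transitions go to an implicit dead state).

Only the length mod 2 matters, so use a 2-cycle: from any state, every input symbol moves to the next state, wrapping S1 back to S0. Mark S1 accepting.
A 2-state machine:
        p   q  
>  S0   S1  S1 
 * S1   S0  S0 
(> = start, * = accepting)

start=S0 accept=S1 S0-p->S1 S0-q->S1 S1-p->S0 S1-q->S0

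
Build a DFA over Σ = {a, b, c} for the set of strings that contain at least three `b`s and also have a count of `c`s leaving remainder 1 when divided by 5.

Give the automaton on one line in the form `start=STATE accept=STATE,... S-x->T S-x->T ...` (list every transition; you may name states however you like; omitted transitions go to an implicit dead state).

Build one automaton per condition and run them in lockstep. The first has 5 states tracking the count of `b`s, saturating at 4; the second has 5 states tracking the count of `c`s modulo 5. A product state is a pair (one from each), accepting exactly when both do. Equivalent product states are then merged.
20 states suffice.
          a    b    c  
>  q0     q0   q1   q2 
   q1     q1   q3   q4 
   q2     q2   q4   q5 
   q3     q3   q6   q7 
   q4     q4   q7   q8 
   q5     q5   q8   q9 
   q6     q6   q6  q10 
   q7     q7  q10  q11 
   q8     q8  q11  q12 
   q9     q9  q12  q13 
 * q10   q10  q10  q14 
   q11   q11  q14  q15 
   q12   q12  q15  q16 
   q13   q13  q16   q0 
   q14   q14  q14  q17 
   q15   q15  q17  q18 
   q16   q16  q18   q1 
   q17   q17  q17  q19 
   q18   q18  q19   q3 
   q19   q19  q19   q6 
(> = start, * = accepting)

start=q0 accept=q10 q0-a->q0 q0-b->q1 q0-c->q2 q1-a->q1 q1-b->q3 q1-c->q4 q2-a->q2 q2-b->q4 q2-c->q5 q3-a->q3 q3-b->q6 q3-c->q7 q4-a->q4 q4-b->q7 q4-c->q8 q5-a->q5 q5-b->q8 q5-c->q9 q6-a->q6 q6-b->q6 q6-c->q10 q7-a->q7 q7-b->q10 q7-c->q11 q8-a->q8 q8-b->q11 q8-c->q12 q9-a->q9 q9-b->q12 q9-c->q13 q10-a->q10 q10-b->q10 q10-c->q14 q11-a->q11 q11-b->q14 q11-c->q15 q12-a->q12 q12-b->q15 q12-c->q16 q13-a->q13 q13-b->q16 q13-c->q0 q14-a->q14 q14-b->q14 q14-c->q17 q15-a->q15 q15-b->q17 q15-c->q18 q16-a->q16 q16-b->q18 q16-c->q1 q17-a->q17 q17-b->q17 q17-c->q19 q18-a->q18 q18-b->q19 q18-c->q3 q19-a->q19 q19-b->q19 q19-c->q6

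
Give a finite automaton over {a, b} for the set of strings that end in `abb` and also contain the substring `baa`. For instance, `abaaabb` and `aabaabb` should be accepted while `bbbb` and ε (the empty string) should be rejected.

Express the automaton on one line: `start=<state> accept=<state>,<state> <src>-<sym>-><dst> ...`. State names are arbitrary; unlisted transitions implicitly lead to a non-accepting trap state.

start=q0 accept=q5 q0-a->q0 q0-b->q1 q1-a->q2 q1-b->q1 q2-a->q3 q2-b->q1 q3-a->q3 q3-b->q4 q4-a->q3 q4-b->q5 q5-a->q3 q5-b->q6 q6-a->q3 q6-b->q6

Build one automaton per condition and run them in lockstep. The first has 4 states tracking how much of the suffix `abb` has currently been matched; the second has 4 states tracking whether and how much of `baa` has been seen. A product state is a pair (one from each), accepting exactly when both do. After merging equivalent states the machine shrinks.
7 states suffice.
        a   b  
>  q0   q0  q1 
   q1   q2  q1 
   q2   q3  q1 
   q3   q3  q4 
   q4   q3  q5 
 * q5   q3  q6 
   q6   q3  q6 
(> = start, * = accepting)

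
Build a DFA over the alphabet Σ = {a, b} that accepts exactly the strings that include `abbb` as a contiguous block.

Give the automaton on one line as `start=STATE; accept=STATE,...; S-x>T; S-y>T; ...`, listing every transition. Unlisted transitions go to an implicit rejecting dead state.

States S0..S3 record the length of the longest prefix of `abbb` that matches the current input suffix. Reaching S4 means `abbb` has been seen, and we stay there forever. Accept from S4.
A 5-state machine:
        a   b  
>  S0   S1  S0 
   S1   S1  S2 
   S2   S1  S3 
   S3   S1  S4 
 * S4   S4  S4 
(> = start, * = accepting)

start=S0; accept=S4; S0-a>S1; S0-b>S0; S1-a>S1; S1-b>S2; S2-a>S1; S2-b>S3; S3-a>S1; S3-b>S4; S4-a>S4; S4-b>S4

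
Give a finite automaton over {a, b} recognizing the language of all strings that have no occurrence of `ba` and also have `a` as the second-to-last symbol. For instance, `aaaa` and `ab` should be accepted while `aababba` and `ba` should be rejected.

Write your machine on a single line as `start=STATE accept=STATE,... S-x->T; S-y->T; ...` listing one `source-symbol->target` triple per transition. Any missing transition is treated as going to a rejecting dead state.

start=q0; accept=q3,q4; q0-a->q1; q0-b->q2; q1-a->q3; q1-b->q4; q2-a->q2; q2-b->q2; q3-a->q3; q3-b->q4; q4-a->q2; q4-b->q2

Run two small machines in parallel and take their product. The first has 3 states tracking partial matches of the forbidden pattern `ba`; the second has 7 states tracking the last 2 symbols read. A product state is a pair (one from each), accepting exactly when both do. Equivalent product states are then merged.
5 states suffice.
        a   b  
>  q0   q1  q2 
   q1   q3  q4 
   q2   q2  q2 
 * q3   q3  q4 
 * q4   q2  q2 
(> = start, * = accepting)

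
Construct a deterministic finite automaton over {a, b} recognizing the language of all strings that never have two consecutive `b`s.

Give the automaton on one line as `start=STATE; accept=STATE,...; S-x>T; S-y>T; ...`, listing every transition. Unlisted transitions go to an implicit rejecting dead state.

start=s0; accept=s0,s1; s0-a>s0; s0-b>s1; s1-a>s0; s1-b>s2; s2-a>s2; s2-b>s2

Track partial matches of the forbidden pattern `bb`. State s2 is a dead state reached once `bb` has occurred; every other state accepts. s0 means no part of `bb` is currently matched.
With 3 states:
        a   b  
>* s0   s0  s1 
 * s1   s0  s2 
   s2   s2  s2 
(> = start, * = accepting)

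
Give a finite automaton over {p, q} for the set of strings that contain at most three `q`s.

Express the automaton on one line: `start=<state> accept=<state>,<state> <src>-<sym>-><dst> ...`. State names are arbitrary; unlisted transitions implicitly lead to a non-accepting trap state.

start=A accept=A,B,C,D A-p->A A-q->B B-p->B B-q->C C-p->C C-q->D D-p->D D-q->E E-p->E E-q->E

Count `q`s, saturating at 4: states A through D mean 0 through 3 `q`s seen; E means more than 3. Each `q` increments (capped at E); other symbols loop. Accept from {A, B, C, D}.
       p  q 
>* A   A  B 
 * B   B  C 
 * C   C  D 
 * D   D  E 
   E   E  E 
(> = start, * = accepting)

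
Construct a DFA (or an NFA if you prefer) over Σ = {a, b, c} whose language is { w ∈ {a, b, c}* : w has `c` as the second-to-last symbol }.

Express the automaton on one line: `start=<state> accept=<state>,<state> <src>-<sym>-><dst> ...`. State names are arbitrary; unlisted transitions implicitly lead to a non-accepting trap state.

Because acceptance depends on a position counted from the end, the machine has to buffer the most recent 2 symbols. Make each state the string of the last up-to-2 symbols read; on input `x` shift the window left and append `x`. Accept when the buffered window has length 2 and begins with `c`.
13 states suffice.
          a    b    c  
>  q0     q1   q2   q3 
   q1     q4   q5   q6 
   q2     q7   q8   q9 
   q3    q10  q11  q12 
   q4     q4   q5   q6 
   q5     q7   q8   q9 
   q6    q10  q11  q12 
   q7     q4   q5   q6 
   q8     q7   q8   q9 
   q9    q10  q11  q12 
 * q10    q4   q5   q6 
 * q11    q7   q8   q9 
 * q12   q10  q11  q12 
(> = start, * = accepting)

start=q0 accept=q10,q11,q12 q0-a->q1 q0-b->q2 q0-c->q3 q1-a->q4 q1-b->q5 q1-c->q6 q2-a->q7 q2-b->q8 q2-c->q9 q3-a->q10 q3-b->q11 q3-c->q12 q4-a->q4 q4-b->q5 q4-c->q6 q5-a->q7 q5-b->q8 q5-c->q9 q6-a->q10 q6-b->q11 q6-c->q12 q7-a->q4 q7-b->q5 q7-c->q6 q8-a->q7 q8-b->q8 q8-c->q9 q9-a->q10 q9-b->q11 q9-c->q12 q10-a->q4 q10-b->q5 q10-c->q6 q11-a->q7 q11-b->q8 q11-c->q9 q12-a->q10 q12-b->q11 q12-c->q12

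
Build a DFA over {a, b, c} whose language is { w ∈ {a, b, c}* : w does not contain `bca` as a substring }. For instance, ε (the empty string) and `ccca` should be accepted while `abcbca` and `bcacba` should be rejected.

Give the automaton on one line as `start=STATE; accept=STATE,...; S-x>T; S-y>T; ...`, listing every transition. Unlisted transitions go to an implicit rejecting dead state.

start=q0; accept=q0,q1,q2; q0-a>q0; q0-b>q1; q0-c>q0; q1-a>q0; q1-b>q1; q1-c>q2; q2-a>q3; q2-b>q1; q2-c>q0; q3-a>q3; q3-b>q3; q3-c>q3

Track partial matches of the forbidden pattern `bca`. State q3 is a dead state reached once `bca` has occurred; every other state accepts. q0 means no part of `bca` is currently matched.
With 4 states:
        a   b   c  
>* q0   q0  q1  q0 
 * q1   q0  q1  q2 
 * q2   q3  q1  q0 
   q3   q3  q3  q3 
(> = start, * = accepting)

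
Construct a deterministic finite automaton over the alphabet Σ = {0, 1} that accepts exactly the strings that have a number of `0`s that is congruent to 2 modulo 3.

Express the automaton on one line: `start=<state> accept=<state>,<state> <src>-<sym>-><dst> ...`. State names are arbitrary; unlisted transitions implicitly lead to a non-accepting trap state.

start=q0 accept=q2 q0-0->q1 q0-1->q0 q1-0->q2 q1-1->q1 q2-0->q0 q2-1->q2

Keep the running count of `0`s modulo 3: each `0` advances along the cycle q0 → q1 → q2 → q0 while other symbols loop. Accept at q2.
3 states suffice.
        0   1  
>  q0   q1  q0 
   q1   q2  q1 
 * q2   q0  q2 
(> = start, * = accepting)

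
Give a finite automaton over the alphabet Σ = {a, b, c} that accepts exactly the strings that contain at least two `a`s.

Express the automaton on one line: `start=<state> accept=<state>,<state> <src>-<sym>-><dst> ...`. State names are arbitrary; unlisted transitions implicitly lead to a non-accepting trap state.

Count `a`s, saturating at 3: states S0 through S2 mean 0 through 2 `a`s seen; S3 means more than 2. Each `a` increments (capped at S3); other symbols loop. Accept from {S2, S3}.
4 states suffice.
        a   b   c  
>  S0   S1  S0  S0 
   S1   S2  S1  S1 
 * S2   S3  S2  S2 
 * S3   S3  S3  S3 
(> = start, * = accepting)

start=S0 accept=S2,S3 S0-a->S1 S0-b->S0 S0-c->S0 S1-a->S2 S1-b->S1 S1-c->S1 S2-a->S3 S2-b->S2 S2-c->S2 S3-a->S3 S3-b->S3 S3-c->S3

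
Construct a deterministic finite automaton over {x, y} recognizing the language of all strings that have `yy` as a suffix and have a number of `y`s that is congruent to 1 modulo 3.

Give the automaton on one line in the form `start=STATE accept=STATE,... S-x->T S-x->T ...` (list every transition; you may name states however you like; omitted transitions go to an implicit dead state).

Build one automaton per condition and run them in lockstep. One (3 states) tracks how much of the suffix `yy` has currently been matched; the other (3 states) tracks the count of `y`s modulo 3. Each combined state is a pair, one component from each; accept when both components accept. Equivalent product states are then merged.
5 states suffice.
        x   y  
>  s0   s0  s1 
   s1   s1  s2 
   s2   s2  s3 
   s3   s0  s4 
 * s4   s1  s2 
(> = start, * = accepting)

start=s0 accept=s4 s0-x->s0 s0-y->s1 s1-x->s1 s1-y->s2 s2-x->s2 s2-y->s3 s3-x->s0 s3-y->s4 s4-x->s1 s4-y->s2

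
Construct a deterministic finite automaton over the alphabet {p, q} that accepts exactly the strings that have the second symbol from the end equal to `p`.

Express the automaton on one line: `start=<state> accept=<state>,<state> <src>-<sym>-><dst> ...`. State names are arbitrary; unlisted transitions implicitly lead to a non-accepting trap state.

start=A accept=D,E A-p->B A-q->C B-p->D B-q->E C-p->F C-q->G D-p->D D-q->E E-p->F E-q->G F-p->D F-q->E G-p->F G-q->G

Because acceptance depends on a position counted from the end, the machine has to buffer the most recent 2 symbols. Make each state the string of the last up-to-2 symbols read; on input `x` shift the window left and append `x`. Accept when the buffered window has length 2 and begins with `p`.
7 states suffice.
       p  q 
>  A   B  C 
   B   D  E 
   C   F  G 
 * D   D  E 
 * E   F  G 
   F   D  E 
   G   F  G 
(> = start, * = accepting)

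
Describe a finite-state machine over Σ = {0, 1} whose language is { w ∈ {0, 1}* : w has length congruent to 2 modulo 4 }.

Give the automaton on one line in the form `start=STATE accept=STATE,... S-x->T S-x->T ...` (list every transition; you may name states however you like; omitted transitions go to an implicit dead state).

start=q0 accept=q2 q0-0->q1 q0-1->q1 q1-0->q2 q1-1->q2 q2-0->q3 q2-1->q3 q3-0->q0 q3-1->q0

Count input length modulo 4: every symbol advances one step around the cycle q0 → q1 → q2 → q3 → q0. Accept at q2.
4 states suffice.
        0   1  
>  q0   q1  q1 
   q1   q2  q2 
 * q2   q3  q3 
   q3   q0  q0 
(> = start, * = accepting)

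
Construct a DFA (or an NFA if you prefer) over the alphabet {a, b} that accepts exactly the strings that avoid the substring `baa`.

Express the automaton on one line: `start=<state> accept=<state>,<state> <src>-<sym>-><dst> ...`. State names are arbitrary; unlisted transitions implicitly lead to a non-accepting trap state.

Track partial matches of the forbidden pattern `baa`. State q3 is a dead state reached once `baa` has occurred; every other state accepts. q0 means no part of `baa` is currently matched.
A 4-state machine:
        a   b  
>* q0   q0  q1 
 * q1   q2  q1 
 * q2   q3  q1 
   q3   q3  q3 
(> = start, * = accepting)

start=q0 accept=q0,q1,q2 q0-a->q0 q0-b->q1 q1-a->q2 q1-b->q1 q2-a->q3 q2-b->q1 q3-a->q3 q3-b->q3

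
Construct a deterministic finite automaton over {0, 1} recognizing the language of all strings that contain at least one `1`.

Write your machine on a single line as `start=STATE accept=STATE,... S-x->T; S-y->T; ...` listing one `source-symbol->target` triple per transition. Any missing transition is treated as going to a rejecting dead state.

start=s0; accept=s1,s2; s0-0->s0; s0-1->s1; s1-0->s1; s1-1->s2; s2-0->s2; s2-1->s2

Count `1`s, saturating at 2: state s0 means no `1` yet, s1 means one `1` seen, s2 means more than one. Each `1` increments (capped at s2); other symbols loop. Accept from {s1, s2}.
With 3 states:
        0   1  
>  s0   s0  s1 
 * s1   s1  s2 
 * s2   s2  s2 
(> = start, * = accepting)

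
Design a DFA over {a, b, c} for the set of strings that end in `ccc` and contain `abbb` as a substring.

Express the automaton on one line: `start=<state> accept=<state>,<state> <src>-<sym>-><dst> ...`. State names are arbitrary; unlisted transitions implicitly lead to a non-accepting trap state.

start=q0 accept=q7 q0-a->q1 q0-b->q0 q0-c->q0 q1-a->q1 q1-b->q2 q1-c->q0 q2-a->q1 q2-b->q3 q2-c->q0 q3-a->q1 q3-b->q4 q3-c->q0 q4-a->q4 q4-b->q4 q4-c->q5 q5-a->q4 q5-b->q4 q5-c->q6 q6-a->q4 q6-b->q4 q6-c->q7 q7-a->q4 q7-b->q4 q7-c->q7

Handle the two conditions separately and then intersect. One (4 states) tracks how much of the suffix `ccc` has currently been matched; the other (5 states) tracks whether and how much of `abbb` has been seen. Each combined state is a pair, one component from each; accept when both components accept. After merging equivalent states the machine shrinks.
An 8-state machine:
        a   b   c  
>  q0   q1  q0  q0 
   q1   q1  q2  q0 
   q2   q1  q3  q0 
   q3   q1  q4  q0 
   q4   q4  q4  q5 
   q5   q4  q4  q6 
   q6   q4  q4  q7 
 * q7   q4  q4  q7 
(> = start, * = accepting)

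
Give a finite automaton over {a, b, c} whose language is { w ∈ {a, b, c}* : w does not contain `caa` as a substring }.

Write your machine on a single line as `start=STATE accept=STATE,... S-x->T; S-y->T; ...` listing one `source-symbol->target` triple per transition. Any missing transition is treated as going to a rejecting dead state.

start=q0; accept=q0,q1,q2; q0-a->q0; q0-b->q0; q0-c->q1; q1-a->q2; q1-b->q0; q1-c->q1; q2-a->q3; q2-b->q0; q2-c->q1; q3-a->q3; q3-b->q3; q3-c->q3

This is the complement of 'contains `caa`'. Use the same substring-matching states — q0 through q3 holding how much of `caa` has just been matched — but flip the accepting set: everything except the trap q3 accepts.
4 states suffice.
        a   b   c  
>* q0   q0  q0  q1 
 * q1   q2  q0  q1 
 * q2   q3  q0  q1 
   q3   q3  q3  q3 
(> = start, * = accepting)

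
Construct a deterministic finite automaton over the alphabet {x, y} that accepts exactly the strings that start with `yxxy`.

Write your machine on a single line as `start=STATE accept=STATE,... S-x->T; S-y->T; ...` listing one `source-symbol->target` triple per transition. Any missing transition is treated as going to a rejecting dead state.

start=A; accept=E; A-x->F; A-y->B; B-x->C; B-y->F; C-x->D; C-y->F; D-x->F; D-y->E; E-x->E; E-y->E; F-x->F; F-y->F

Check the first 4 symbols one by one: A through D record how many have matched `yxxy` so far; any wrong symbol goes to the dead state F. After all 4 match we enter the accepting sink E.
With 6 states:
       x  y 
>  A   F  B 
   B   C  F 
   C   D  F 
   D   F  E 
 * E   E  E 
   F   F  F 
(> = start, * = accepting)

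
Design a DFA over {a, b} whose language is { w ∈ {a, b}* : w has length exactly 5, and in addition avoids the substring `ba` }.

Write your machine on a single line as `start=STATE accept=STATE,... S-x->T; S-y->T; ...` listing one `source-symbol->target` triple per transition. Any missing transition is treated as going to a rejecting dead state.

start=S0; accept=S10; S0-a->S1; S0-b->S2; S1-a->S3; S1-b->S4; S2-a->S5; S2-b->S4; S3-a->S6; S3-b->S7; S4-a->S5; S4-b->S7; S5-a->S5; S5-b->S5; S6-a->S8; S6-b->S9; S7-a->S5; S7-b->S9; S8-a->S10; S8-b->S10; S9-a->S5; S9-b->S10; S10-a->S5; S10-b->S5

Build one automaton per condition and run them in lockstep. The first has 7 states tracking the input length, saturating at 6; the second has 3 states tracking partial matches of the forbidden pattern `ba`. A product state is a pair (one from each), accepting exactly when both do. Equivalent product states are then merged.
With 11 states:
          a    b  
>  S0     S1   S2 
   S1     S3   S4 
   S2     S5   S4 
   S3     S6   S7 
   S4     S5   S7 
   S5     S5   S5 
   S6     S8   S9 
   S7     S5   S9 
   S8    S10  S10 
   S9     S5  S10 
 * S10    S5   S5 
(> = start, * = accepting)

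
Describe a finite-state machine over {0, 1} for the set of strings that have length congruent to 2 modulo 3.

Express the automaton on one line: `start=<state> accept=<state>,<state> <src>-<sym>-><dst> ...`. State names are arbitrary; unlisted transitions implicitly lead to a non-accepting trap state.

start=S0 accept=S2 S0-0->S1 S0-1->S1 S1-0->S2 S1-1->S2 S2-0->S0 S2-1->S0

Only the length mod 3 matters, so use a 3-cycle: from any state, every input symbol moves to the next state, wrapping S2 back to S0. Mark S2 accepting.
        0   1  
>  S0   S1  S1 
   S1   S2  S2 
 * S2   S0  S0 
(> = start, * = accepting)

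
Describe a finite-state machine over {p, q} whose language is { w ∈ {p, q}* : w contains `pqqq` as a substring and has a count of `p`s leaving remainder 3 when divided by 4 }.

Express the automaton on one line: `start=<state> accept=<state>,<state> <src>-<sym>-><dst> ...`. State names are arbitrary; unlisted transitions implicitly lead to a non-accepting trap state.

start=S0 accept=S15 S0-p->S1 S0-q->S0 S1-p->S2 S1-q->S3 S2-p->S4 S2-q->S5 S3-p->S2 S3-q->S6 S4-p->S7 S4-q->S8 S5-p->S4 S5-q->S9 S6-p->S2 S6-q->S10 S7-p->S1 S7-q->S11 S8-p->S7 S8-q->S12 S9-p->S4 S9-q->S13 S10-p->S13 S10-q->S10 S11-p->S1 S11-q->S14 S12-p->S7 S12-q->S15 S13-p->S15 S13-q->S13 S14-p->S1 S14-q->S16 S15-p->S16 S15-q->S15 S16-p->S10 S16-q->S16

Build one automaton per condition and run them in lockstep. The first has 5 states tracking whether and how much of `pqqq` has been seen; the second has 4 states tracking the count of `p`s modulo 4. A product state is a pair (one from each), accepting exactly when both do.
With 17 states:
          p    q  
>  S0     S1   S0 
   S1     S2   S3 
   S2     S4   S5 
   S3     S2   S6 
   S4     S7   S8 
   S5     S4   S9 
   S6     S2  S10 
   S7     S1  S11 
   S8     S7  S12 
   S9     S4  S13 
   S10   S13  S10 
   S11    S1  S14 
   S12    S7  S15 
   S13   S15  S13 
   S14    S1  S16 
 * S15   S16  S15 
   S16   S10  S16 
(> = start, * = accepting)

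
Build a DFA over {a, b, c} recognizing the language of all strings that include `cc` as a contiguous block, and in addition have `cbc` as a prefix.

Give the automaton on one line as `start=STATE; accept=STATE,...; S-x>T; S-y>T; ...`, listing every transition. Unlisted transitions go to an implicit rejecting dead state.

Build one automaton per condition and run them in lockstep. The first has 3 states tracking whether and how much of `cc` has been seen; the second has 5 states tracking whether the input so far still matches the prefix `cbc`. A product state is a pair (one from each), accepting exactly when both do.
With 9 states:
        a   b   c  
>  s0   s1  s1  s2 
   s1   s1  s1  s3 
   s2   s1  s4  s5 
   s3   s1  s1  s5 
   s4   s1  s1  s6 
   s5   s5  s5  s5 
   s6   s7  s7  s8 
   s7   s7  s7  s6 
 * s8   s8  s8  s8 
(> = start, * = accepting)

start=s0; accept=s8; s0-a>s1; s0-b>s1; s0-c>s2; s1-a>s1; s1-b>s1; s1-c>s3; s2-a>s1; s2-b>s4; s2-c>s5; s3-a>s1; s3-b>s1; s3-c>s5; s4-a>s1; s4-b>s1; s4-c>s6; s5-a>s5; s5-b>s5; s5-c>s5; s6-a>s7; s6-b>s7; s6-c>s8; s7-a>s7; s7-b>s7; s7-c>s6; s8-a>s8; s8-b>s8; s8-c>s8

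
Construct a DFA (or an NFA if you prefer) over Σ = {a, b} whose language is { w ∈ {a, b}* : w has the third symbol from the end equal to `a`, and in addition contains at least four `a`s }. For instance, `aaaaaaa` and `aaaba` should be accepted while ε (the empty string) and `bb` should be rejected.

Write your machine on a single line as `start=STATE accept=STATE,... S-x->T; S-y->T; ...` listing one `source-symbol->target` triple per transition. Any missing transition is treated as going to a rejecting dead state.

Build one automaton per condition and run them in lockstep. The first has 15 states tracking the last 3 symbols read; the second has 6 states tracking the count of `a`s, saturating at 5. A product state is a pair (one from each), accepting exactly when both do. After merging equivalent states the machine shrinks.
A 15-state machine:
          a    b  
>  q0     q1   q0 
   q1     q2   q1 
   q2     q3   q4 
   q3     q5   q6 
   q4     q7   q4 
 * q5     q5   q8 
   q6     q9  q10 
   q7    q11   q6 
 * q8     q9  q12 
 * q9    q11  q13 
   q10   q14  q10 
   q11    q5   q8 
 * q12   q14  q10 
   q13    q9  q12 
   q14   q11  q13 
(> = start, * = accepting)

start=q0; accept=q5,q8,q9,q12; q0-a->q1; q0-b->q0; q1-a->q2; q1-b->q1; q2-a->q3; q2-b->q4; q3-a->q5; q3-b->q6; q4-a->q7; q4-b->q4; q5-a->q5; q5-b->q8; q6-a->q9; q6-b->q10; q7-a->q11; q7-b->q6; q8-a->q9; q8-b->q12; q9-a->q11; q9-b->q13; q10-a->q14; q10-b->q10; q11-a->q5; q11-b->q8; q12-a->q14; q12-b->q10; q13-a->q9; q13-b->q12; q14-a->q11; q14-b->q13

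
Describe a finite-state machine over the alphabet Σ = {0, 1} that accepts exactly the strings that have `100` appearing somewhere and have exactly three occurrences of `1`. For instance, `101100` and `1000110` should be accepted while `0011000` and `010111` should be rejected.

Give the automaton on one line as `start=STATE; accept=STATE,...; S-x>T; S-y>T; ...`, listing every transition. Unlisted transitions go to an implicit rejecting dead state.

Run two small machines in parallel and take their product. One (4 states) tracks whether and how much of `100` has been seen; the other (5 states) tracks the count of `1`s, saturating at 4. Each combined state is a pair, one component from each; accept when both components accept.
With 13 states:
       0  1 
>  A   A  B 
   B   C  D 
   C   E  D 
   D   F  G 
   E   E  H 
   F   H  G 
   G   I  J 
   H   H  K 
   I   K  J 
   J   L  J 
 * K   K  M 
   L   M  J 
   M   M  M 
(> = start, * = accepting)

start=A; accept=K; A-0>A; A-1>B; B-0>C; B-1>D; C-0>E; C-1>D; D-0>F; D-1>G; E-0>E; E-1>H; F-0>H; F-1>G; G-0>I; G-1>J; H-0>H; H-1>K; I-0>K; I-1>J; J-0>L; J-1>J; K-0>K; K-1>M; L-0>M; L-1>J; M-0>M; M-1>M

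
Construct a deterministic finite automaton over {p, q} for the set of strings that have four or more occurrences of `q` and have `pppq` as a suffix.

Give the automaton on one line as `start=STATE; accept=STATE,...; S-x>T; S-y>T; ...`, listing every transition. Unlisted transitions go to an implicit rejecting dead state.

Run two small machines in parallel and take their product. The first has 6 states tracking the count of `q`s, saturating at 5; the second has 5 states tracking how much of the suffix `pppq` has currently been matched. A product state is a pair (one from each), accepting exactly when both do. Equivalent product states are then merged.
An 8-state machine:
        p   q  
>  s0   s0  s1 
   s1   s1  s2 
   s2   s2  s3 
   s3   s4  s3 
   s4   s5  s3 
   s5   s6  s3 
   s6   s6  s7 
 * s7   s4  s3 
(> = start, * = accepting)

start=s0; accept=s7; s0-p>s0; s0-q>s1; s1-p>s1; s1-q>s2; s2-p>s2; s2-q>s3; s3-p>s4; s3-q>s3; s4-p>s5; s4-q>s3; s5-p>s6; s5-q>s3; s6-p>s6; s6-q>s7; s7-p>s4; s7-q>s3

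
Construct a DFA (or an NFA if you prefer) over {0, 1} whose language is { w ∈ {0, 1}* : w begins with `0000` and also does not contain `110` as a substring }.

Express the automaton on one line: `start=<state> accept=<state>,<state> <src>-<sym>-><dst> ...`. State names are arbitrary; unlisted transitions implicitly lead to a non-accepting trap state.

start=S0 accept=S8,S9,S10 S0-0->S1 S0-1->S2 S1-0->S3 S1-1->S2 S2-0->S4 S2-1->S5 S3-0->S6 S3-1->S2 S4-0->S4 S4-1->S2 S5-0->S7 S5-1->S5 S6-0->S8 S6-1->S2 S7-0->S7 S7-1->S7 S8-0->S8 S8-1->S9 S9-0->S8 S9-1->S10 S10-0->S11 S10-1->S10 S11-0->S11 S11-1->S11

Build one automaton per condition and run them in lockstep. One (6 states) tracks whether the input so far still matches the prefix `0000`; the other (4 states) tracks partial matches of the forbidden pattern `110`. Each combined state is a pair, one component from each; accept when both components accept.
With 12 states:
          0    1  
>  S0     S1   S2 
   S1     S3   S2 
   S2     S4   S5 
   S3     S6   S2 
   S4     S4   S2 
   S5     S7   S5 
   S6     S8   S2 
   S7     S7   S7 
 * S8     S8   S9 
 * S9     S8  S10 
 * S10   S11  S10 
   S11   S11  S11 
(> = start, * = accepting)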